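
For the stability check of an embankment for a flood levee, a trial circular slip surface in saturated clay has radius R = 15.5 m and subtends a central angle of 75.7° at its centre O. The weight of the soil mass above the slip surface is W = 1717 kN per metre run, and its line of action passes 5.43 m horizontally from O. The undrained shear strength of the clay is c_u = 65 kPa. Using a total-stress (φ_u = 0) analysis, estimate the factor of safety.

Taking moments about the centre O, the resisting moment is provided by the undrained shear strength acting along the arc:
Arc length L_a = R·θ = 15.5·(75.7°·π/180) = 15.5·1.3212 = 20.48 m
M_R = c_u·L_a·R = 65·20.48·15.5 = 20632.4 kN·m/m
M_D = W·d = 1717·5.43 = 9323.3 kN·m/m
FS = M_R / M_D = 20632.4 / 9323.3 = 2.213

FS = 2.21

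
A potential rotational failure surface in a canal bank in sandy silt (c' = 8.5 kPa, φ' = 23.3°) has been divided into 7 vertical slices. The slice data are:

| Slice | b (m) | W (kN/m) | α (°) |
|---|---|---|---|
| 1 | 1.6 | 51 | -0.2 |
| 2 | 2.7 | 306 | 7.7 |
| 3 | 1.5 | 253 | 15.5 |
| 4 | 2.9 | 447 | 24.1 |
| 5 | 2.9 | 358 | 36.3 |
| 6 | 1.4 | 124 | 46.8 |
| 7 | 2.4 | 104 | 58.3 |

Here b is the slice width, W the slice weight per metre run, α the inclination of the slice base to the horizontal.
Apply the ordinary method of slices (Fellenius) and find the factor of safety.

FS = 1.15

Ordinary method of slices: FS = Σ[c'·Δl_i + (W_i cosα_i)·tanφ'] / Σ W_i sinα_i, with Δl_i = b_i / cosα_i.
Slice 1: Δl = 1.6/cos(-0.2°) = 1.600 m; N'_1 = 51·cos(-0.2°) = 51.0; c'Δl = 13.60; W sinα = -0.2
Slice 2: Δl = 2.7/cos7.7° = 2.725 m; N'_2 = 306·cos7.7° = 303.2; c'Δl = 23.16; W sinα = 41.0
Slice 3: Δl = 1.5/cos15.5° = 1.557 m; N'_3 = 253·cos15.5° = 243.8; c'Δl = 13.23; W sinα = 67.6
Slice 4: Δl = 2.9/cos24.1° = 3.177 m; N'_4 = 447·cos24.1° = 408.0; c'Δl = 27.00; W sinα = 182.5
Slice 5: Δl = 2.9/cos36.3° = 3.598 m; N'_5 = 358·cos36.3° = 288.5; c'Δl = 30.59; W sinα = 211.9
Slice 6: Δl = 1.4/cos46.8° = 2.045 m; N'_6 = 124·cos46.8° = 84.9; c'Δl = 17.38; W sinα = 90.4
Slice 7: Δl = 2.4/cos58.3° = 4.567 m; N'_7 = 104·cos58.3° = 54.6; c'Δl = 38.82; W sinα = 88.5
Σc'Δl = 163.8 kN/m; ΣN' = 1434.1 kN/m; ΣW sinα = 681.8 kN/m
Resisting = 163.8 + 1434.1·tan23.3° = 163.8 + 617.6 = 781.4 kN/m
FS = 781.4 / 681.8 = 1.146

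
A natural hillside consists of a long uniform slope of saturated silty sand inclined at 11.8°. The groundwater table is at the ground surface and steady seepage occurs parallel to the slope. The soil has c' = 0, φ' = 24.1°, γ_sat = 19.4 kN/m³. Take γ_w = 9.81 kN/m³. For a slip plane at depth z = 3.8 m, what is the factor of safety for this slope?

With seepage parallel to the slope and the water table at the surface, the effective normal stress on the slip plane uses the buoyant unit weight γ' = γ_sat − γ_w while the driving shear stress uses γ_sat:
FS = [c' + γ' z cos²β tanφ'] / [γ_sat z sinβ cosβ]
(For c' = 0 this reduces to FS = (γ'/γ_sat)·tanφ'/tanβ.)
γ' = 19.4 − 9.81 = 9.59 kN/m³
Numerator = 0.0 + 9.59·3.8·cos²11.8°·tan24.1° = 0.0 + 9.59·3.8·0.9582·0.4473 = 15.620 kPa
Denominator = 19.4·3.8·sin11.8°·cos11.8° = 19.4·3.8·0.2045·0.9789 = 14.757 kPa
FS = 15.620 / 14.757 = 1.058

FS = 1.06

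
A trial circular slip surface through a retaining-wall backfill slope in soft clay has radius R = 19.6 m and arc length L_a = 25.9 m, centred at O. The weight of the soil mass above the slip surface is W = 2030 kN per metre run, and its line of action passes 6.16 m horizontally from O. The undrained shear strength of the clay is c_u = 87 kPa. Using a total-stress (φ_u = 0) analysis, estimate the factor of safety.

FS = 3.53

Taking moments about the centre O, the resisting moment is provided by the undrained shear strength acting along the arc:
M_R = c_u·L_a·R = 87·25.90·19.6 = 44164.7 kN·m/m
M_D = W·d = 2030·6.16 = 12504.8 kN·m/m
FS = M_R / M_D = 44164.7 / 12504.8 = 3.532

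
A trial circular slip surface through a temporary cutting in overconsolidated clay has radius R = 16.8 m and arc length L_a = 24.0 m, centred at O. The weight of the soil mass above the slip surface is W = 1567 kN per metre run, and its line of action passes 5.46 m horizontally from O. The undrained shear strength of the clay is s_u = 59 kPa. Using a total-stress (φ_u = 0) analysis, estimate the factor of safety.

Taking moments about the centre O, the resisting moment is provided by the undrained shear strength acting along the arc:
M_R = s_u·L_a·R = 59·24.00·16.8 = 23788.8 kN·m/m
M_D = W·d = 1567·5.46 = 8555.8 kN·m/m
FS = M_R / M_D = 23788.8 / 8555.8 = 2.780

FS = 2.78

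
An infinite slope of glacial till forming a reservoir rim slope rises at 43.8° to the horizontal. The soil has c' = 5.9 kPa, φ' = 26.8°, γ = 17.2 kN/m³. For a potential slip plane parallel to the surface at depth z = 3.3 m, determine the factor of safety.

For an infinite slope with a slip plane parallel to the surface (no pore pressure): FS = [c' + γz cos²β tanφ'] / [γz sinβ cosβ].
γz = 17.2·3.3 = 56.76 kN/m²
Numerator = 5.9 + 56.76·cos²43.8°·tan26.8° = 5.9 + 56.76·0.5209·0.5051 = 20.836 kPa
Denominator = 56.76·sin43.8°·cos43.8° = 56.76·0.6921·0.7218 = 28.355 kPa
FS = 20.836 / 28.355 = 0.735

FS = 0.73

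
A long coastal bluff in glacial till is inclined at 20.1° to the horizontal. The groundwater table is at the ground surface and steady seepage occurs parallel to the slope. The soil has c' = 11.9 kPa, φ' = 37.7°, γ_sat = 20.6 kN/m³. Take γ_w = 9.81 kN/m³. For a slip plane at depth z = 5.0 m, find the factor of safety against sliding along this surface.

With seepage parallel to the slope and the water table at the surface, the effective normal stress on the slip plane uses the buoyant unit weight γ' = γ_sat − γ_w while the driving shear stress uses γ_sat:
FS = [c' + γ' z cos²β tanφ'] / [γ_sat z sinβ cosβ]
γ' = 20.6 − 9.81 = 10.79 kN/m³
Numerator = 11.9 + 10.79·5.0·cos²20.1°·tan37.7° = 11.9 + 10.79·5.0·0.8819·0.7729 = 48.673 kPa
Denominator = 20.6·5.0·sin20.1°·cos20.1° = 20.6·5.0·0.3437·0.9391 = 33.241 kPa
FS = 48.673 / 33.241 = 1.464

FS = 1.46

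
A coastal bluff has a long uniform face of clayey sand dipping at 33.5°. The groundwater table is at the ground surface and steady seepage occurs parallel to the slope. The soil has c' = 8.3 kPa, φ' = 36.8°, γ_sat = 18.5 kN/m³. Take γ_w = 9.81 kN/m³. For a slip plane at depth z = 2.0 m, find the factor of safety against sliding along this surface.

FS = 1.02

With seepage parallel to the slope and the water table at the surface, the effective normal stress on the slip plane uses the buoyant unit weight γ' = γ_sat − γ_w while the driving shear stress uses γ_sat:
FS = [c' + γ' z cos²β tanφ'] / [γ_sat z sinβ cosβ]
γ' = 18.5 − 9.81 = 8.69 kN/m³
Numerator = 8.3 + 8.69·2.0·cos²33.5°·tan36.8° = 8.3 + 8.69·2.0·0.6954·0.7481 = 17.341 kPa
Denominator = 18.5·2.0·sin33.5°·cos33.5° = 18.5·2.0·0.5519·0.8339 = 17.029 kPa
FS = 17.341 / 17.029 = 1.018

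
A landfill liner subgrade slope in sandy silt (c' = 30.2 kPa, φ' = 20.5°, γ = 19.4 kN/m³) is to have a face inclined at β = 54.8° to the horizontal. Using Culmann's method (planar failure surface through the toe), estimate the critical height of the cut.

Culmann's analysis gives the critical failure plane at α_cr = (β + φ')/2 = (54.8 + 20.5)/2 = 37.6°, and the critical height
H_c = (4c'/γ) · sinβ cosφ' / [1 − cos(β − φ')]
    = (4·30.2/19.4) · sin54.8°·cos20.5° / [1 − cos(34.3°)]
    = 6.227 · 0.8171·0.9367 / [1 − 0.8261]
    = 6.227 · 0.7654 / 0.1739
    = 27.41 m

H_c = 27.41 m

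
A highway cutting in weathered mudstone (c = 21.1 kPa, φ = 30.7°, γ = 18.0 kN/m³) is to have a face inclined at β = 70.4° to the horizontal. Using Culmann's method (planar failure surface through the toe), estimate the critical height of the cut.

Culmann's analysis gives the critical failure plane at α_cr = (β + φ)/2 = (70.4 + 30.7)/2 = 50.6°, and the critical height
H_c = (4c/γ) · sinβ cosφ / [1 − cos(β − φ)]
    = (4·21.1/18.0) · sin70.4°·cos30.7° / [1 − cos(39.7°)]
    = 4.689 · 0.9421·0.8599 / [1 − 0.7694]
    = 4.689 · 0.8100 / 0.2306
    = 16.47 m

H_c = 16.47 m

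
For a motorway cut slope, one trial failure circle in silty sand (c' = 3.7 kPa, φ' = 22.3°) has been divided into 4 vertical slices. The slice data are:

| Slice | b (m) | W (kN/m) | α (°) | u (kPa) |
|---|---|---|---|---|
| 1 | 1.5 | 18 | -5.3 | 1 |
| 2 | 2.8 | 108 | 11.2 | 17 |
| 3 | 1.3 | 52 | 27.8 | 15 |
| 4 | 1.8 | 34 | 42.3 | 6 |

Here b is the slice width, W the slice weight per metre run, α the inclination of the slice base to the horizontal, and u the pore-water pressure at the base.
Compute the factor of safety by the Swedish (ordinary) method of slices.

Ordinary method of slices: FS = Σ[c'·Δl_i + (W_i cosα_i − u_i·Δl_i)·tanφ'] / Σ W_i sinα_i, with Δl_i = b_i / cosα_i.
Slice 1: Δl = 1.5/cos(-5.3°) = 1.506 m; N'_1 = 18·cos(-5.3°) − 1·1.506 = 16.4; c'Δl = 5.57; W sinα = -1.7
Slice 2: Δl = 2.8/cos11.2° = 2.854 m; N'_2 = 108·cos11.2° − 17·2.854 = 57.4; c'Δl = 10.56; W sinα = 21.0
Slice 3: Δl = 1.3/cos27.8° = 1.470 m; N'_3 = 52·cos27.8° − 15·1.470 = 24.0; c'Δl = 5.44; W sinα = 24.3
Slice 4: Δl = 1.8/cos42.3° = 2.434 m; N'_4 = 34·cos42.3° − 6·2.434 = 10.5; c'Δl = 9.00; W sinα = 22.9
Σc'Δl = 30.6 kN/m; ΣN' = 108.3 kN/m; ΣW sinα = 66.4 kN/m
Resisting = 30.6 + 108.3·tan22.3° = 30.6 + 44.4 = 75.0 kN/m
FS = 75.0 / 66.4 = 1.129

FS = 1.13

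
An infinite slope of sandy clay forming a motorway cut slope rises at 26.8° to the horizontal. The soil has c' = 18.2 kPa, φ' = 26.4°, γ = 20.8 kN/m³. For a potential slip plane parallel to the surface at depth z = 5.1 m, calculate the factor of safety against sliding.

For an infinite slope with a slip plane parallel to the surface (no pore pressure): FS = [c' + γz cos²β tanφ'] / [γz sinβ cosβ].
γz = 20.8·5.1 = 106.08 kN/m²
Numerator = 18.2 + 106.08·cos²26.8°·tan26.4° = 18.2 + 106.08·0.7967·0.4964 = 60.154 kPa
Denominator = 106.08·sin26.8°·cos26.8° = 106.08·0.4509·0.8926 = 42.692 kPa
FS = 60.154 / 42.692 = 1.409

FS = 1.41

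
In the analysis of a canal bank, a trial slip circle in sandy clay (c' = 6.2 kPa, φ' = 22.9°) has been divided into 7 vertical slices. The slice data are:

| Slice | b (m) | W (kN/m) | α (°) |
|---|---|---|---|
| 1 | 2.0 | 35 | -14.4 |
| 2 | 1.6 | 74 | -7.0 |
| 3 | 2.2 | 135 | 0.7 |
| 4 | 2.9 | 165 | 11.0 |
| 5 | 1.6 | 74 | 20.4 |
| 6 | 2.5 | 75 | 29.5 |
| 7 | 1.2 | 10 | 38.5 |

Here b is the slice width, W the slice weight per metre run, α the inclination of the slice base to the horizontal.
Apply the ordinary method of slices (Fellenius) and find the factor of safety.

Ordinary method of slices: FS = Σ[c'·Δl_i + (W_i cosα_i)·tanφ'] / Σ W_i sinα_i, with Δl_i = b_i / cosα_i.
Slice 1: Δl = 2.0/cos(-14.4°) = 2.065 m; N'_1 = 35·cos(-14.4°) = 33.9; c'Δl = 12.80; W sinα = -8.7
Slice 2: Δl = 1.6/cos(-7.0°) = 1.612 m; N'_2 = 74·cos(-7.0°) = 73.4; c'Δl = 9.99; W sinα = -9.0
Slice 3: Δl = 2.2/cos0.7° = 2.200 m; N'_3 = 135·cos0.7° = 135.0; c'Δl = 13.64; W sinα = 1.6
Slice 4: Δl = 2.9/cos11.0° = 2.954 m; N'_4 = 165·cos11.0° = 162.0; c'Δl = 18.32; W sinα = 31.5
Slice 5: Δl = 1.6/cos20.4° = 1.707 m; N'_5 = 74·cos20.4° = 69.4; c'Δl = 10.58; W sinα = 25.8
Slice 6: Δl = 2.5/cos29.5° = 2.872 m; N'_6 = 75·cos29.5° = 65.3; c'Δl = 17.81; W sinα = 36.9
Slice 7: Δl = 1.2/cos38.5° = 1.533 m; N'_7 = 10·cos38.5° = 7.8; c'Δl = 9.51; W sinα = 6.2
Σc'Δl = 92.7 kN/m; ΣN' = 546.8 kN/m; ΣW sinα = 84.4 kN/m
Resisting = 92.7 + 546.8·tan22.9° = 92.7 + 231.0 = 323.6 kN/m
FS = 323.6 / 84.4 = 3.836

FS = 3.84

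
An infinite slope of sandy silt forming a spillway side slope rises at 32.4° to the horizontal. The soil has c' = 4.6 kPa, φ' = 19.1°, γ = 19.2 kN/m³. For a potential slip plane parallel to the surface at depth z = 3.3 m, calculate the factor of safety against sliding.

For an infinite slope with a slip plane parallel to the surface (no pore pressure): FS = [c' + γz cos²β tanφ'] / [γz sinβ cosβ].
γz = 19.2·3.3 = 63.36 kN/m²
Numerator = 4.6 + 63.36·cos²32.4°·tan19.1° = 4.6 + 63.36·0.7129·0.3463 = 20.241 kPa
Denominator = 63.36·sin32.4°·cos32.4° = 63.36·0.5358·0.8443 = 28.665 kPa
FS = 20.241 / 28.665 = 0.706

FS = 0.71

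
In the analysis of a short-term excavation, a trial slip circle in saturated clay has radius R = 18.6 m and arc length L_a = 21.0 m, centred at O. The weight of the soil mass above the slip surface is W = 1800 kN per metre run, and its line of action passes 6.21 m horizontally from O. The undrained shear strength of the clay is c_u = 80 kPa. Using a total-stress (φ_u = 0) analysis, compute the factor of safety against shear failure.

FS = 2.80

Taking moments about the centre O, the resisting moment is provided by the undrained shear strength acting along the arc:
M_R = c_u·L_a·R = 80·21.00·18.6 = 31248.0 kN·m/m
M_D = W·d = 1800·6.21 = 11178.0 kN·m/m
FS = M_R / M_D = 31248.0 / 11178.0 = 2.795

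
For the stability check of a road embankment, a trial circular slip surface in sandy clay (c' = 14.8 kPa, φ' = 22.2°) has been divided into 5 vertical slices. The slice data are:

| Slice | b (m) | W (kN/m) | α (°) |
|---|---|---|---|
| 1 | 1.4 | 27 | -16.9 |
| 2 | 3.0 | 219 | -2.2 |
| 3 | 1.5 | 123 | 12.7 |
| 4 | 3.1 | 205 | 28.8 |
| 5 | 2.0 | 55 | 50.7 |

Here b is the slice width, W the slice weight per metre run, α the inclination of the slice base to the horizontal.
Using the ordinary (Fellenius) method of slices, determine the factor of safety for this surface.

Ordinary method of slices: FS = Σ[c'·Δl_i + (W_i cosα_i)·tanφ'] / Σ W_i sinα_i, with Δl_i = b_i / cosα_i.
Slice 1: Δl = 1.4/cos(-16.9°) = 1.463 m; N'_1 = 27·cos(-16.9°) = 25.8; c'Δl = 21.66; W sinα = -7.8
Slice 2: Δl = 3.0/cos(-2.2°) = 3.002 m; N'_2 = 219·cos(-2.2°) = 218.8; c'Δl = 44.43; W sinα = -8.4
Slice 3: Δl = 1.5/cos12.7° = 1.538 m; N'_3 = 123·cos12.7° = 120.0; c'Δl = 22.76; W sinα = 27.0
Slice 4: Δl = 3.1/cos28.8° = 3.538 m; N'_4 = 205·cos28.8° = 179.6; c'Δl = 52.36; W sinα = 98.8
Slice 5: Δl = 2.0/cos50.7° = 3.158 m; N'_5 = 55·cos50.7° = 34.8; c'Δl = 46.73; W sinα = 42.6
Σc'Δl = 187.9 kN/m; ΣN' = 579.1 kN/m; ΣW sinα = 152.1 kN/m
Resisting = 187.9 + 579.1·tan22.2° = 187.9 + 236.3 = 424.3 kN/m
FS = 424.3 / 152.1 = 2.789

FS = 2.79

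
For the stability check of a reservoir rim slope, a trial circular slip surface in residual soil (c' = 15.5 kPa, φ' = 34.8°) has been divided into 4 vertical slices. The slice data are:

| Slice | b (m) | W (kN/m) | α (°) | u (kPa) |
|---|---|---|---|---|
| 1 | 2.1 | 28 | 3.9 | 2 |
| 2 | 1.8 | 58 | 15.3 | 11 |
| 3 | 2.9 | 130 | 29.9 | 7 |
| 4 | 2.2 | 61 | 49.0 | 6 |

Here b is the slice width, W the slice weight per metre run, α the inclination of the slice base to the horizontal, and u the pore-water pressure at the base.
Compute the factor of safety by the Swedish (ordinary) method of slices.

FS = 2.21

Ordinary method of slices: FS = Σ[c'·Δl_i + (W_i cosα_i − u_i·Δl_i)·tanφ'] / Σ W_i sinα_i, with Δl_i = b_i / cosα_i.
Slice 1: Δl = 2.1/cos3.9° = 2.105 m; N'_1 = 28·cos3.9° − 2·2.105 = 23.7; c'Δl = 32.63; W sinα = 1.9
Slice 2: Δl = 1.8/cos15.3° = 1.866 m; N'_2 = 58·cos15.3° − 11·1.866 = 35.4; c'Δl = 28.93; W sinα = 15.3
Slice 3: Δl = 2.9/cos29.9° = 3.345 m; N'_3 = 130·cos29.9° − 7·3.345 = 89.3; c'Δl = 51.85; W sinα = 64.8
Slice 4: Δl = 2.2/cos49.0° = 3.353 m; N'_4 = 61·cos49.0° − 6·3.353 = 19.9; c'Δl = 51.98; W sinα = 46.0
Σc'Δl = 165.4 kN/m; ΣN' = 168.3 kN/m; ΣW sinα = 128.0 kN/m
Resisting = 165.4 + 168.3·tan34.8° = 165.4 + 117.0 = 282.4 kN/m
FS = 282.4 / 128.0 = 2.205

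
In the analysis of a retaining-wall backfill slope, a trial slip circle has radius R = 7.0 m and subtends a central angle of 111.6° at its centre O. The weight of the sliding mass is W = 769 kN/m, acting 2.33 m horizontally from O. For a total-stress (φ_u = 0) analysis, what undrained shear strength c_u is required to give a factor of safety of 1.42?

c_u = 26.7 kPa

FS = c_u·L_a·R / (W·d), so c_u = FS·W·d / (L_a·R).
Arc length L_a = R·θ = 7.0·(111.6°·π/180) = 7.0·1.9478 = 13.63 m
c_u = 1.42·769·2.33 / (13.63·7.0) = 2544.3 / 95.44 = 26.66 kPa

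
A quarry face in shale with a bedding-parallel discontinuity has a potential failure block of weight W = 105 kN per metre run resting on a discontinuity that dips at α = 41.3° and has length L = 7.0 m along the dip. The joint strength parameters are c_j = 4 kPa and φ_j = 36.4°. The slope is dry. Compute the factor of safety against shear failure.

FS = 1.24

Resolving the block weight along and normal to the plane and applying the Mohr–Coulomb strength on the joint:
N' = W cosα = 105·cos41.3° = 78.9 kN/m
Driving force T = W sinα = 105·sin41.3° = 69.3 kN/m
Resisting force R = c_j·L + N'·tanφ_j = 4·7.0 + 78.9·tan36.4° = 28.0 + 58.2 = 86.2 kN/m
FS = R / T = 86.2 / 69.3 = 1.243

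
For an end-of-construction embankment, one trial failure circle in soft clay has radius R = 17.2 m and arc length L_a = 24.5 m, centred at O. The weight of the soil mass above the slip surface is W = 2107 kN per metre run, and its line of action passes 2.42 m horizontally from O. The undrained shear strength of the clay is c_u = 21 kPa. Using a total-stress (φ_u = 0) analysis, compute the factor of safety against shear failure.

FS = 1.74

Taking moments about the centre O, the resisting moment is provided by the undrained shear strength acting along the arc:
M_R = c_u·L_a·R = 21·24.50·17.2 = 8849.4 kN·m/m
M_D = W·d = 2107·2.42 = 5098.9 kN·m/m
FS = M_R / M_D = 8849.4 / 5098.9 = 1.736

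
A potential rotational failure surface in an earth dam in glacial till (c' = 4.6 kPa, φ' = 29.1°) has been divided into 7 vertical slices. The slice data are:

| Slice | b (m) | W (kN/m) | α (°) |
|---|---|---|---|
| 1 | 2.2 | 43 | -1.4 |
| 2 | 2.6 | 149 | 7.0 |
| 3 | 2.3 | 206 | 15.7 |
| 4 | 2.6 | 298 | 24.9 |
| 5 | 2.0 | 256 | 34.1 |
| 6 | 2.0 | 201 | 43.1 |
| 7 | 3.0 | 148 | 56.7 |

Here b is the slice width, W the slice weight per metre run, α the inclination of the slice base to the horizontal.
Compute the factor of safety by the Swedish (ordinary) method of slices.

Ordinary method of slices: FS = Σ[c'·Δl_i + (W_i cosα_i)·tanφ'] / Σ W_i sinα_i, with Δl_i = b_i / cosα_i.
Slice 1: Δl = 2.2/cos(-1.4°) = 2.201 m; N'_1 = 43·cos(-1.4°) = 43.0; c'Δl = 10.12; W sinα = -1.1
Slice 2: Δl = 2.6/cos7.0° = 2.620 m; N'_2 = 149·cos7.0° = 147.9; c'Δl = 12.05; W sinα = 18.2
Slice 3: Δl = 2.3/cos15.7° = 2.389 m; N'_3 = 206·cos15.7° = 198.3; c'Δl = 10.99; W sinα = 55.7
Slice 4: Δl = 2.6/cos24.9° = 2.866 m; N'_4 = 298·cos24.9° = 270.3; c'Δl = 13.19; W sinα = 125.5
Slice 5: Δl = 2.0/cos34.1° = 2.415 m; N'_5 = 256·cos34.1° = 212.0; c'Δl = 11.11; W sinα = 143.5
Slice 6: Δl = 2.0/cos43.1° = 2.739 m; N'_6 = 201·cos43.1° = 146.8; c'Δl = 12.60; W sinα = 137.3
Slice 7: Δl = 3.0/cos56.7° = 5.464 m; N'_7 = 148·cos56.7° = 81.3; c'Δl = 25.14; W sinα = 123.7
Σc'Δl = 95.2 kN/m; ΣN' = 1099.5 kN/m; ΣW sinα = 602.9 kN/m
Resisting = 95.2 + 1099.5·tan29.1° = 95.2 + 612.0 = 707.2 kN/m
FS = 707.2 / 602.9 = 1.173

FS = 1.17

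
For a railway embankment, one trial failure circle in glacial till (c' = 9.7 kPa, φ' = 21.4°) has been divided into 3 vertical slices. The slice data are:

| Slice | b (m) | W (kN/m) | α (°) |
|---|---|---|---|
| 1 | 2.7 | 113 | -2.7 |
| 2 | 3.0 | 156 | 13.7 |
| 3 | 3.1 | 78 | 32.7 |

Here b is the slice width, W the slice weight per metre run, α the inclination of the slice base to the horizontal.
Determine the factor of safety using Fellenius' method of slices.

Ordinary method of slices: FS = Σ[c'·Δl_i + (W_i cosα_i)·tanφ'] / Σ W_i sinα_i, with Δl_i = b_i / cosα_i.
Slice 1: Δl = 2.7/cos(-2.7°) = 2.703 m; N'_1 = 113·cos(-2.7°) = 112.9; c'Δl = 26.22; W sinα = -5.3
Slice 2: Δl = 3.0/cos13.7° = 3.088 m; N'_2 = 156·cos13.7° = 151.6; c'Δl = 29.95; W sinα = 36.9
Slice 3: Δl = 3.1/cos32.7° = 3.684 m; N'_3 = 78·cos32.7° = 65.6; c'Δl = 35.73; W sinα = 42.1
Σc'Δl = 91.9 kN/m; ΣN' = 330.1 kN/m; ΣW sinα = 73.8 kN/m
Resisting = 91.9 + 330.1·tan21.4° = 91.9 + 129.4 = 221.3 kN/m
FS = 221.3 / 73.8 = 3.000

FS = 3.00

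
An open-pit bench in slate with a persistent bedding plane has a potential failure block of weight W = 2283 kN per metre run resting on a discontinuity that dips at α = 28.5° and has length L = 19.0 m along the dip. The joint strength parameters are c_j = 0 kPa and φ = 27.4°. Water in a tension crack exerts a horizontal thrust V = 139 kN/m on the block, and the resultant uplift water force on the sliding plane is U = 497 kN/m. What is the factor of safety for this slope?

Resolving the block weight along and normal to the plane and applying the Mohr–Coulomb strength on the joint:
N' = W cosα − U − V sinα = 2283·cos28.5° − 497 − 139·sin28.5° = 1443.0 kN/m
Driving force T = W sinα + V cosα = 2283·sin28.5° + 139·cos28.5° = 1211.5 kN/m
Resisting force R = c_j·L + N'·tanφ = 0·19.0 + 1443.0·tan27.4° = 0.0 + 748.0 = 748.0 kN/m
FS = R / T = 748.0 / 1211.5 = 0.617

FS = 0.62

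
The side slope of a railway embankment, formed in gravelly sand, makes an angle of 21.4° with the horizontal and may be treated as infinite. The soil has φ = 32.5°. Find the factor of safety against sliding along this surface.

FS = 1.63

For a dry cohesionless infinite slope the factor of safety is FS = tanφ / tanβ.
FS = tan32.5° / tan21.4° = 0.6371 / 0.3919 = 1.626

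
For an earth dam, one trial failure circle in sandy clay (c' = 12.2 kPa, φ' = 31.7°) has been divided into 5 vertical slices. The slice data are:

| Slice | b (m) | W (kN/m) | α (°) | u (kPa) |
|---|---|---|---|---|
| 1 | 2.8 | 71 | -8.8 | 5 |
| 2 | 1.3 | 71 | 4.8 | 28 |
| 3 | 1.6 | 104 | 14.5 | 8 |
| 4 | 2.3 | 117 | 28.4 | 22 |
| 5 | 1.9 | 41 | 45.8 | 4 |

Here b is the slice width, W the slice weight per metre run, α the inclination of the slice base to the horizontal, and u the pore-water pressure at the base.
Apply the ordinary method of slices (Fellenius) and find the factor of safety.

Ordinary method of slices: FS = Σ[c'·Δl_i + (W_i cosα_i − u_i·Δl_i)·tanφ'] / Σ W_i sinα_i, with Δl_i = b_i / cosα_i.
Slice 1: Δl = 2.8/cos(-8.8°) = 2.833 m; N'_1 = 71·cos(-8.8°) − 5·2.833 = 56.0; c'Δl = 34.57; W sinα = -10.9
Slice 2: Δl = 1.3/cos4.8° = 1.305 m; N'_2 = 71·cos4.8° − 28·1.305 = 34.2; c'Δl = 15.92; W sinα = 5.9
Slice 3: Δl = 1.6/cos14.5° = 1.653 m; N'_3 = 104·cos14.5° − 8·1.653 = 87.5; c'Δl = 20.16; W sinα = 26.0
Slice 4: Δl = 2.3/cos28.4° = 2.615 m; N'_4 = 117·cos28.4° − 22·2.615 = 45.4; c'Δl = 31.90; W sinα = 55.6
Slice 5: Δl = 1.9/cos45.8° = 2.725 m; N'_5 = 41·cos45.8° − 4·2.725 = 17.7; c'Δl = 33.25; W sinα = 29.4
Σc'Δl = 135.8 kN/m; ΣN' = 240.8 kN/m; ΣW sinα = 106.2 kN/m
Resisting = 135.8 + 240.8·tan31.7° = 135.8 + 148.7 = 284.5 kN/m
FS = 284.5 / 106.2 = 2.680

FS = 2.68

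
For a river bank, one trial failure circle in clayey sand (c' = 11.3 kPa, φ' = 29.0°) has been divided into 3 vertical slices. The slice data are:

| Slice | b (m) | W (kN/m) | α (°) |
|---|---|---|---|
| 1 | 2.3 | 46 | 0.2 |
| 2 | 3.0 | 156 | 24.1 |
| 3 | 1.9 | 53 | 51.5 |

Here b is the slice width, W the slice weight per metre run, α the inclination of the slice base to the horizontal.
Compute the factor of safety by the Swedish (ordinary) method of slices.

FS = 2.09

Ordinary method of slices: FS = Σ[c'·Δl_i + (W_i cosα_i)·tanφ'] / Σ W_i sinα_i, with Δl_i = b_i / cosα_i.
Slice 1: Δl = 2.3/cos0.2° = 2.300 m; N'_1 = 46·cos0.2° = 46.0; c'Δl = 25.99; W sinα = 0.2
Slice 2: Δl = 3.0/cos24.1° = 3.286 m; N'_2 = 156·cos24.1° = 142.4; c'Δl = 37.14; W sinα = 63.7
Slice 3: Δl = 1.9/cos51.5° = 3.052 m; N'_3 = 53·cos51.5° = 33.0; c'Δl = 34.49; W sinα = 41.5
Σc'Δl = 97.6 kN/m; ΣN' = 221.4 kN/m; ΣW sinα = 105.3 kN/m
Resisting = 97.6 + 221.4·tan29.0° = 97.6 + 122.7 = 220.3 kN/m
FS = 220.3 / 105.3 = 2.092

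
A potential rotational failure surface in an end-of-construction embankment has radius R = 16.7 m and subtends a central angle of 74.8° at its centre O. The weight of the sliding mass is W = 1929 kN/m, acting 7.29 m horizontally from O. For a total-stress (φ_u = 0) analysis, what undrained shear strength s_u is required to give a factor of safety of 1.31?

FS = s_u·L_a·R / (W·d), so s_u = FS·W·d / (L_a·R).
Arc length L_a = R·θ = 16.7·(74.8°·π/180) = 16.7·1.3055 = 21.80 m
s_u = 1.31·1929·7.29 / (21.80·16.7) = 18421.8 / 364.09 = 50.60 kPa

s_u = 50.6 kPa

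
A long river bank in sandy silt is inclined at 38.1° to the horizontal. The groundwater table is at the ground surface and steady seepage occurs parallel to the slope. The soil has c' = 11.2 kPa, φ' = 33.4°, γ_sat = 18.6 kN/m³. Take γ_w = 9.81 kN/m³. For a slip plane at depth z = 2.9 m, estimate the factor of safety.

FS = 0.83

With seepage parallel to the slope and the water table at the surface, the effective normal stress on the slip plane uses the buoyant unit weight γ' = γ_sat − γ_w while the driving shear stress uses γ_sat:
FS = [c' + γ' z cos²β tanφ'] / [γ_sat z sinβ cosβ]
γ' = 18.6 − 9.81 = 8.79 kN/m³
Numerator = 11.2 + 8.79·2.9·cos²38.1°·tan33.4° = 11.2 + 8.79·2.9·0.6193·0.6594 = 21.609 kPa
Denominator = 18.6·2.9·sin38.1°·cos38.1° = 18.6·2.9·0.6170·0.7869 = 26.191 kPa
FS = 21.609 / 26.191 = 0.825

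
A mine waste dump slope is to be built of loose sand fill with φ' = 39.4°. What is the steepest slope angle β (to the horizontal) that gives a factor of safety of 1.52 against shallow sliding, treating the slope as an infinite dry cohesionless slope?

For an infinite dry cohesionless slope FS = tanφ'/tanβ, so tanβ = tanφ' / FS.
tanβ = tan39.4° / 1.52 = 0.8214 / 1.52 = 0.5404
β = arctan(0.5404) = 28.39°

β = 28.4°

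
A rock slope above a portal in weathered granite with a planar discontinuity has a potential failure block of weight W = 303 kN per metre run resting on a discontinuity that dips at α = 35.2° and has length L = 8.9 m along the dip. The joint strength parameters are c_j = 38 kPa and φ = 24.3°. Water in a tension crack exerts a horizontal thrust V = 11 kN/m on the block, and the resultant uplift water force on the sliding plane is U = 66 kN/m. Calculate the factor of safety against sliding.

Resolving the block weight along and normal to the plane and applying the Mohr–Coulomb strength on the joint:
N' = W cosα − U − V sinα = 303·cos35.2° − 66 − 11·sin35.2° = 175.3 kN/m
Driving force T = W sinα + V cosα = 303·sin35.2° + 11·cos35.2° = 183.6 kN/m
Resisting force R = c_j·L + N'·tanφ = 38·8.9 + 175.3·tan24.3° = 338.2 + 79.1 = 417.3 kN/m
FS = R / T = 417.3 / 183.6 = 2.272

FS = 2.27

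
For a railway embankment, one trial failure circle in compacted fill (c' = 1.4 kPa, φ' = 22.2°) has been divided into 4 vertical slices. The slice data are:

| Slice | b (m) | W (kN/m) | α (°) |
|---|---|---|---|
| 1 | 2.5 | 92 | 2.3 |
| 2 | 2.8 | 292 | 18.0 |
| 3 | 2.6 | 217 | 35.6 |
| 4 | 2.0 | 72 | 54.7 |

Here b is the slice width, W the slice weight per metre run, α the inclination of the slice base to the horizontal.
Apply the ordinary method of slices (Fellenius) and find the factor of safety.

Ordinary method of slices: FS = Σ[c'·Δl_i + (W_i cosα_i)·tanφ'] / Σ W_i sinα_i, with Δl_i = b_i / cosα_i.
Slice 1: Δl = 2.5/cos2.3° = 2.502 m; N'_1 = 92·cos2.3° = 91.9; c'Δl = 3.50; W sinα = 3.7
Slice 2: Δl = 2.8/cos18.0° = 2.944 m; N'_2 = 292·cos18.0° = 277.7; c'Δl = 4.12; W sinα = 90.2
Slice 3: Δl = 2.6/cos35.6° = 3.198 m; N'_3 = 217·cos35.6° = 176.4; c'Δl = 4.48; W sinα = 126.3
Slice 4: Δl = 2.0/cos54.7° = 3.461 m; N'_4 = 72·cos54.7° = 41.6; c'Δl = 4.85; W sinα = 58.8
Σc'Δl = 16.9 kN/m; ΣN' = 587.7 kN/m; ΣW sinα = 279.0 kN/m
Resisting = 16.9 + 587.7·tan22.2° = 16.9 + 239.8 = 256.8 kN/m
FS = 256.8 / 279.0 = 0.920

FS = 0.92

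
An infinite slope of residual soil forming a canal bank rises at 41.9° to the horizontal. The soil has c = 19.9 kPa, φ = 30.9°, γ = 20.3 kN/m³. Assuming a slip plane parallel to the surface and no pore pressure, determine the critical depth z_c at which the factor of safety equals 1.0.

Setting FS = 1.00 in FS = [c + γz cos²β tanφ] / [γz sinβ cosβ] and solving for z:
z = c / [γ cosβ (FS·sinβ − cosβ·tanφ)]
  = 19.9 / [20.3·cos41.9°·(1.00·sin41.9° − cos41.9°·tan30.9°)]
  = 19.9 / [20.3·0.7443·(1.00·0.6678 − 0.7443·0.5985)]
  = 19.9 / 3.3599 = 5.923 m

z_c = 5.92 m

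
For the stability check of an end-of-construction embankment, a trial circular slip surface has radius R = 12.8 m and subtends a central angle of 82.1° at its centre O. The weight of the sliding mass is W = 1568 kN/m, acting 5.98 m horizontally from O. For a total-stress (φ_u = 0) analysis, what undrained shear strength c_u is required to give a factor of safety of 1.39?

c_u = 55.5 kPa

FS = c_u·L_a·R / (W·d), so c_u = FS·W·d / (L_a·R).
Arc length L_a = R·θ = 12.8·(82.1°·π/180) = 12.8·1.4329 = 18.34 m
c_u = 1.39·1568·5.98 / (18.34·12.8) = 13033.5 / 234.77 = 55.52 kPa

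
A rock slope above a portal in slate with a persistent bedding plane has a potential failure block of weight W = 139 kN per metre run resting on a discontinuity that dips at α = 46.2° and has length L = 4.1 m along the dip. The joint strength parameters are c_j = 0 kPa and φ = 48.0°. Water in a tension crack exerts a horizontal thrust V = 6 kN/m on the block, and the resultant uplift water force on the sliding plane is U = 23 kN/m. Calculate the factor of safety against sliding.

FS = 0.73

Resolving the block weight along and normal to the plane and applying the Mohr–Coulomb strength on the joint:
N' = W cosα − U − V sinα = 139·cos46.2° − 23 − 6·sin46.2° = 68.9 kN/m
Driving force T = W sinα + V cosα = 139·sin46.2° + 6·cos46.2° = 104.5 kN/m
Resisting force R = c_j·L + N'·tanφ = 0·4.1 + 68.9·tan48.0° = 0.0 + 76.5 = 76.5 kN/m
FS = R / T = 76.5 / 104.5 = 0.732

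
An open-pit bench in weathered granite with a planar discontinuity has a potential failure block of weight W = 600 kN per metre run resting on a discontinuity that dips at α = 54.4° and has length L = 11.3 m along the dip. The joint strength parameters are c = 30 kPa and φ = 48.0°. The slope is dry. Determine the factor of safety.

FS = 1.49

Resolving the block weight along and normal to the plane and applying the Mohr–Coulomb strength on the joint:
N' = W cosα = 600·cos54.4° = 349.3 kN/m
Driving force T = W sinα = 600·sin54.4° = 487.9 kN/m
Resisting force R = c·L + N'·tanφ = 30·11.3 + 349.3·tan48.0° = 339.0 + 387.9 = 726.9 kN/m
FS = R / T = 726.9 / 487.9 = 1.490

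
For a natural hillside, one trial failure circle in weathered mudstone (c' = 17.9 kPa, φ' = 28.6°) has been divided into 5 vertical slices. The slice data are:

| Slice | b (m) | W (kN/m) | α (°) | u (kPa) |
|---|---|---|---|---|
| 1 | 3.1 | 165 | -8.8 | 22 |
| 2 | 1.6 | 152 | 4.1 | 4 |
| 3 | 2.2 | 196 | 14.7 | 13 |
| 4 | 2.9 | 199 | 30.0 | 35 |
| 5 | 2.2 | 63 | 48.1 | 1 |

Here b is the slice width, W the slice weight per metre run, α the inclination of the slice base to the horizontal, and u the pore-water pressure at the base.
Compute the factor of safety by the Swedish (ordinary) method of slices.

FS = 2.82

Ordinary method of slices: FS = Σ[c'·Δl_i + (W_i cosα_i − u_i·Δl_i)·tanφ'] / Σ W_i sinα_i, with Δl_i = b_i / cosα_i.
Slice 1: Δl = 3.1/cos(-8.8°) = 3.137 m; N'_1 = 165·cos(-8.8°) − 22·3.137 = 94.0; c'Δl = 56.15; W sinα = -25.2
Slice 2: Δl = 1.6/cos4.1° = 1.604 m; N'_2 = 152·cos4.1° − 4·1.604 = 145.2; c'Δl = 28.71; W sinα = 10.9
Slice 3: Δl = 2.2/cos14.7° = 2.274 m; N'_3 = 196·cos14.7° − 13·2.274 = 160.0; c'Δl = 40.71; W sinα = 49.7
Slice 4: Δl = 2.9/cos30.0° = 3.349 m; N'_4 = 199·cos30.0° − 35·3.349 = 55.1; c'Δl = 59.94; W sinα = 99.5
Slice 5: Δl = 2.2/cos48.1° = 3.294 m; N'_5 = 63·cos48.1° − 1·3.294 = 38.8; c'Δl = 58.97; W sinα = 46.9
Σc'Δl = 244.5 kN/m; ΣN' = 493.2 kN/m; ΣW sinα = 181.8 kN/m
Resisting = 244.5 + 493.2·tan28.6° = 244.5 + 268.9 = 513.4 kN/m
FS = 513.4 / 181.8 = 2.825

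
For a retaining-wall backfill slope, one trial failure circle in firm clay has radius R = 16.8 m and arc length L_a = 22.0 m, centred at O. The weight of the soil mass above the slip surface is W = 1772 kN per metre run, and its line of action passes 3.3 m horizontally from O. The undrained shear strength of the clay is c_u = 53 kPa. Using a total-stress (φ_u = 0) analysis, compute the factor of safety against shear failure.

FS = 3.35

Taking moments about the centre O, the resisting moment is provided by the undrained shear strength acting along the arc:
M_R = c_u·L_a·R = 53·22.00·16.8 = 19588.8 kN·m/m
M_D = W·d = 1772·3.3 = 5847.6 kN·m/m
FS = M_R / M_D = 19588.8 / 5847.6 = 3.350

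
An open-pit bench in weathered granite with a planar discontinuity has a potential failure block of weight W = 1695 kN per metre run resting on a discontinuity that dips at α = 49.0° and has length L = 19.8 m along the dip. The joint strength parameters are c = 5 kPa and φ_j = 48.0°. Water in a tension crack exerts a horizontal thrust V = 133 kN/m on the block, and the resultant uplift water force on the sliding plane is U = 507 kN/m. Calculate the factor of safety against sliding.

Resolving the block weight along and normal to the plane and applying the Mohr–Coulomb strength on the joint:
N' = W cosα − U − V sinα = 1695·cos49.0° − 507 − 133·sin49.0° = 504.6 kN/m
Driving force T = W sinα + V cosα = 1695·sin49.0° + 133·cos49.0° = 1366.5 kN/m
Resisting force R = c·L + N'·tanφ_j = 5·19.8 + 504.6·tan48.0° = 99.0 + 560.5 = 659.5 kN/m
FS = R / T = 659.5 / 1366.5 = 0.483

FS = 0.48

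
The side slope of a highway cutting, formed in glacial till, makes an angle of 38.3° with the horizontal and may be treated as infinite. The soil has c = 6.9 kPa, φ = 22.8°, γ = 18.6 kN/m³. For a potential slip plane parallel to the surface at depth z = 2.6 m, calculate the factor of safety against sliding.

For an infinite slope with a slip plane parallel to the surface (no pore pressure): FS = [c + γz cos²β tanφ] / [γz sinβ cosβ].
γz = 18.6·2.6 = 48.36 kN/m²
Numerator = 6.9 + 48.36·cos²38.3°·tan22.8° = 6.9 + 48.36·0.6159·0.4204 = 19.420 kPa
Denominator = 48.36·sin38.3°·cos38.3° = 48.36·0.6198·0.7848 = 23.522 kPa
FS = 19.420 / 23.522 = 0.826

FS = 0.83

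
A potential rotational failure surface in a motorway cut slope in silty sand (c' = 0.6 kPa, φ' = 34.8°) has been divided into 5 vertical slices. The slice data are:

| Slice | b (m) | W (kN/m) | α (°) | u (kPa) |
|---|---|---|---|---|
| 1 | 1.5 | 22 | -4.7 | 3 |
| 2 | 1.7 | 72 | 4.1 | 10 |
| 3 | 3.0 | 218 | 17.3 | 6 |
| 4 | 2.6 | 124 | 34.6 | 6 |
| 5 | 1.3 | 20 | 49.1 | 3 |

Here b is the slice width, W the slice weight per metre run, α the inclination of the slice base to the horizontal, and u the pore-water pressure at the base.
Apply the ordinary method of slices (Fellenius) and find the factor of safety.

FS = 1.64

Ordinary method of slices: FS = Σ[c'·Δl_i + (W_i cosα_i − u_i·Δl_i)·tanφ'] / Σ W_i sinα_i, with Δl_i = b_i / cosα_i.
Slice 1: Δl = 1.5/cos(-4.7°) = 1.505 m; N'_1 = 22·cos(-4.7°) − 3·1.505 = 17.4; c'Δl = 0.90; W sinα = -1.8
Slice 2: Δl = 1.7/cos4.1° = 1.704 m; N'_2 = 72·cos4.1° − 10·1.704 = 54.8; c'Δl = 1.02; W sinα = 5.1
Slice 3: Δl = 3.0/cos17.3° = 3.142 m; N'_3 = 218·cos17.3° − 6·3.142 = 189.3; c'Δl = 1.89; W sinα = 64.8
Slice 4: Δl = 2.6/cos34.6° = 3.159 m; N'_4 = 124·cos34.6° − 6·3.159 = 83.1; c'Δl = 1.90; W sinα = 70.4
Slice 5: Δl = 1.3/cos49.1° = 1.986 m; N'_5 = 20·cos49.1° − 3·1.986 = 7.1; c'Δl = 1.19; W sinα = 15.1
Σc'Δl = 6.9 kN/m; ΣN' = 351.7 kN/m; ΣW sinα = 153.7 kN/m
Resisting = 6.9 + 351.7·tan34.8° = 6.9 + 244.5 = 251.4 kN/m
FS = 251.4 / 153.7 = 1.635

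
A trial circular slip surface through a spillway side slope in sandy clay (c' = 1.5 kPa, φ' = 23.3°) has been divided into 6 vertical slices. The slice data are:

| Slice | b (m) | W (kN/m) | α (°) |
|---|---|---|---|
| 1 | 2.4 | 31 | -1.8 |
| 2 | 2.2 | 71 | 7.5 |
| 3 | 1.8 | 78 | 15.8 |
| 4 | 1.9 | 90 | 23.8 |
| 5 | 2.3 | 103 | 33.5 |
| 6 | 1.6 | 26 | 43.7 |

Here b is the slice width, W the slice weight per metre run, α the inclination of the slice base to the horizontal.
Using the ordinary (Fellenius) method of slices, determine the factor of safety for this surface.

Ordinary method of slices: FS = Σ[c'·Δl_i + (W_i cosα_i)·tanφ'] / Σ W_i sinα_i, with Δl_i = b_i / cosα_i.
Slice 1: Δl = 2.4/cos(-1.8°) = 2.401 m; N'_1 = 31·cos(-1.8°) = 31.0; c'Δl = 3.60; W sinα = -1.0
Slice 2: Δl = 2.2/cos7.5° = 2.219 m; N'_2 = 71·cos7.5° = 70.4; c'Δl = 3.33; W sinα = 9.3
Slice 3: Δl = 1.8/cos15.8° = 1.871 m; N'_3 = 78·cos15.8° = 75.1; c'Δl = 2.81; W sinα = 21.2
Slice 4: Δl = 1.9/cos23.8° = 2.077 m; N'_4 = 90·cos23.8° = 82.3; c'Δl = 3.11; W sinα = 36.3
Slice 5: Δl = 2.3/cos33.5° = 2.758 m; N'_5 = 103·cos33.5° = 85.9; c'Δl = 4.14; W sinα = 56.8
Slice 6: Δl = 1.6/cos43.7° = 2.213 m; N'_6 = 26·cos43.7° = 18.8; c'Δl = 3.32; W sinα = 18.0
Σc'Δl = 20.3 kN/m; ΣN' = 363.5 kN/m; ΣW sinα = 140.7 kN/m
Resisting = 20.3 + 363.5·tan23.3° = 20.3 + 156.5 = 176.8 kN/m
FS = 176.8 / 140.7 = 1.257

FS = 1.26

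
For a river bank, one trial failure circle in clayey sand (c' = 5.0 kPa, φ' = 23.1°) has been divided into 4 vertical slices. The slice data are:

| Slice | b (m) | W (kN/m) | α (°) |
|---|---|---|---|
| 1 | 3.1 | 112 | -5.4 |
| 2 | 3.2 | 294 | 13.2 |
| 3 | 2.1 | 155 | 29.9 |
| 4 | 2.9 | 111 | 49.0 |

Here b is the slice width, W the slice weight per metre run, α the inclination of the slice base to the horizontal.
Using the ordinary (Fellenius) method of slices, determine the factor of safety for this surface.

Ordinary method of slices: FS = Σ[c'·Δl_i + (W_i cosα_i)·tanφ'] / Σ W_i sinα_i, with Δl_i = b_i / cosα_i.
Slice 1: Δl = 3.1/cos(-5.4°) = 3.114 m; N'_1 = 112·cos(-5.4°) = 111.5; c'Δl = 15.57; W sinα = -10.5
Slice 2: Δl = 3.2/cos13.2° = 3.287 m; N'_2 = 294·cos13.2° = 286.2; c'Δl = 16.43; W sinα = 67.1
Slice 3: Δl = 2.1/cos29.9° = 2.422 m; N'_3 = 155·cos29.9° = 134.4; c'Δl = 12.11; W sinα = 77.3
Slice 4: Δl = 2.9/cos49.0° = 4.420 m; N'_4 = 111·cos49.0° = 72.8; c'Δl = 22.10; W sinα = 83.8
Σc'Δl = 66.2 kN/m; ΣN' = 604.9 kN/m; ΣW sinα = 217.6 kN/m
Resisting = 66.2 + 604.9·tan23.1° = 66.2 + 258.0 = 324.2 kN/m
FS = 324.2 / 217.6 = 1.490

FS = 1.49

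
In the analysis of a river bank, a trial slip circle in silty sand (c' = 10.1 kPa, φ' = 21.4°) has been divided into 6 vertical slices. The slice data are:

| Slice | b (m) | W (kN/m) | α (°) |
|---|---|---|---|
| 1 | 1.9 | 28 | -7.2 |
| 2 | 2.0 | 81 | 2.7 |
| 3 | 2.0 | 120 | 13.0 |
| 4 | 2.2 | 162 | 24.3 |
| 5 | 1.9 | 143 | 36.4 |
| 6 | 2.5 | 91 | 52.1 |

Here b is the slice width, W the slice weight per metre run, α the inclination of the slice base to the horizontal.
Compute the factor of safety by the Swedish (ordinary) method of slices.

Ordinary method of slices: FS = Σ[c'·Δl_i + (W_i cosα_i)·tanφ'] / Σ W_i sinα_i, with Δl_i = b_i / cosα_i.
Slice 1: Δl = 1.9/cos(-7.2°) = 1.915 m; N'_1 = 28·cos(-7.2°) = 27.8; c'Δl = 19.34; W sinα = -3.5
Slice 2: Δl = 2.0/cos2.7° = 2.002 m; N'_2 = 81·cos2.7° = 80.9; c'Δl = 20.22; W sinα = 3.8
Slice 3: Δl = 2.0/cos13.0° = 2.053 m; N'_3 = 120·cos13.0° = 116.9; c'Δl = 20.73; W sinα = 27.0
Slice 4: Δl = 2.2/cos24.3° = 2.414 m; N'_4 = 162·cos24.3° = 147.6; c'Δl = 24.38; W sinα = 66.7
Slice 5: Δl = 1.9/cos36.4° = 2.361 m; N'_5 = 143·cos36.4° = 115.1; c'Δl = 23.84; W sinα = 84.9
Slice 6: Δl = 2.5/cos52.1° = 4.070 m; N'_6 = 91·cos52.1° = 55.9; c'Δl = 41.10; W sinα = 71.8
Σc'Δl = 149.6 kN/m; ΣN' = 544.3 kN/m; ΣW sinα = 250.6 kN/m
Resisting = 149.6 + 544.3·tan21.4° = 149.6 + 213.3 = 362.9 kN/m
FS = 362.9 / 250.6 = 1.448

FS = 1.45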